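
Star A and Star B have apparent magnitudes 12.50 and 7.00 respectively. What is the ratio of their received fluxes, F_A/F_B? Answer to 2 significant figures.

F_A/F_B ≈ 6.3×10^-3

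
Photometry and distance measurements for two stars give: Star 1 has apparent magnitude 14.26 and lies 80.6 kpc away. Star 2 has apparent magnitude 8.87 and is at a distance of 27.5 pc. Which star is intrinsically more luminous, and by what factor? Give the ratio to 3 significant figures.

Star 1 is more luminous, by a factor of 60000.

Star 1: d = 80.6 kpc = 80600 pc
Star 1: M = m − 5 log₁₀ d + 5 = 14.26 − 5·4.9063 + 5 = -5.272
Star 2: M = m − 5 log₁₀ d + 5 = 8.87 − 5·1.4393 + 5 = 6.673
ΔM = M_1 − M_2 = -5.272 − (6.673) = -11.945; smaller M is more luminous → Star 1.
L ratio = 10^(0.4 |ΔM|) = 10^4.778 = 59980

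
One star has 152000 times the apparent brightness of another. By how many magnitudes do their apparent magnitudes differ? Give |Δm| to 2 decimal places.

Pogson: Δm = −2.5 log₁₀(ratio) = −2.5 log₁₀(152000) = −2.5 × 5.1818 = -12.955

|Δm| ≈ 12.95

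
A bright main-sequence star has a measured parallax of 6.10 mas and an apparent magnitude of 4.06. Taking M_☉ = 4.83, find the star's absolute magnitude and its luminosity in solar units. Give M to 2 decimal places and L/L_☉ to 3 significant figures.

M ≈ -2.01; L/L_☉ ≈ 546

d = 1/p = 1000/6.10 mas = 163.9 pc
M = m − 5 log₁₀ d + 5 = 4.06 − 5·2.2147 + 5 = -2.013
M − M_☉ = -2.013 − 4.83 = -6.843
L/L_☉ = 10^(−0.4 × -6.843) = 546.2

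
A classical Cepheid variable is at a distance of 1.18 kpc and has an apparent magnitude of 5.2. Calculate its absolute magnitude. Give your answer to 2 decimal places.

M ≈ -5.16

d = 1.18 kpc = 1180 pc
5 log₁₀(d/10 pc) = 5 log₁₀(1180) − 5 = 10.359
M = m − 5 log₁₀(d/10) = 5.2 − 10.359 = -5.159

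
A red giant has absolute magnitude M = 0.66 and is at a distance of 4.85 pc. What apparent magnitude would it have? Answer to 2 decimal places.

m = M + 5 log₁₀ d − 5 = 0.66 + 5·0.6857 − 5 = -0.911

m ≈ -0.91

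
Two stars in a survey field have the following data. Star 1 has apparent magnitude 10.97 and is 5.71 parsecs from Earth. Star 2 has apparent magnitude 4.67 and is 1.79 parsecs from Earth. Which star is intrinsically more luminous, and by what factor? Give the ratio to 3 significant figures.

Star 2 is more luminous, by a factor of 32.5.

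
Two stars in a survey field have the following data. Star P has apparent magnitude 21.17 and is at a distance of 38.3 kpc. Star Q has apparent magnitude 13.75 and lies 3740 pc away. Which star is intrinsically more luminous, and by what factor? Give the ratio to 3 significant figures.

Star Q is more luminous, by a factor of 8.86.

Star P: d = 38.3 kpc = 38300 pc
Star P: M = m − 5 log₁₀ d + 5 = 21.17 − 5·4.5832 + 5 = 3.254
Star Q: M = m − 5 log₁₀ d + 5 = 13.75 − 5·3.5729 + 5 = 0.886
ΔM = M_P − M_Q = 3.254 − (0.886) = 2.368; smaller M is more luminous → Star Q.
L ratio = 10^(0.4 |ΔM|) = 10^0.947 = 8.858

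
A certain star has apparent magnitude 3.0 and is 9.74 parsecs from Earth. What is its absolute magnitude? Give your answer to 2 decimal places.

M ≈ 3.06

5 log₁₀(d/10 pc) = 5 log₁₀(9.740) − 5 = -0.057
M = m − 5 log₁₀(d/10) = 3.0 + 0.057 = 3.057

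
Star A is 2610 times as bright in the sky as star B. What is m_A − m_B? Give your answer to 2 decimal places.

m_A − m_B ≈ -8.54

Pogson: Δm = −2.5 log₁₀(ratio) = −2.5 log₁₀(2610) = −2.5 × 3.4166 = -8.542
Star A is brighter, so it has the smaller magnitude: the difference is negative.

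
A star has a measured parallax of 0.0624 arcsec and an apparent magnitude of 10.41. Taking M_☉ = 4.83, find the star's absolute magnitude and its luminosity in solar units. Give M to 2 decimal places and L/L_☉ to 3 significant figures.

M ≈ 9.39; L/L_☉ ≈ 0.0151

d = 1/p = 1/0.0624″ = 16.03 pc
M = m − 5 log₁₀ d + 5 = 10.41 − 5·1.2048 + 5 = 9.386
M − M_☉ = 9.386 − 4.83 = 4.556
L/L_☉ = 10^(−0.4 × 4.556) = 0.01505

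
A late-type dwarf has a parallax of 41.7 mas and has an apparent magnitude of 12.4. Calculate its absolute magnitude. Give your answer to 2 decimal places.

p = 41.7 mas = 0.0417″ → d = 1/p = 23.98 pc
5 log₁₀(d/10 pc) = 5 log₁₀(23.98) − 5 = 1.899
M = m − 5 log₁₀(d/10) = 12.4 − 1.899 = 10.501

M ≈ 10.50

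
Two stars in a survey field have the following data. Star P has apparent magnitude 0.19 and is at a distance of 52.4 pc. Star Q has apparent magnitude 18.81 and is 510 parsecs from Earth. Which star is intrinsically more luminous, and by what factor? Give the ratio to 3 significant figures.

Star P is more luminous, by a factor of 296000.

Star P: M = m − 5 log₁₀ d + 5 = 0.19 − 5·1.7193 + 5 = -3.407
Star Q: M = m − 5 log₁₀ d + 5 = 18.81 − 5·2.7076 + 5 = 10.272
ΔM = M_P − M_Q = -3.407 − (10.272) = -13.679; smaller M is more luminous → Star P.
L ratio = 10^(0.4 |ΔM|) = 10^5.472 = 296200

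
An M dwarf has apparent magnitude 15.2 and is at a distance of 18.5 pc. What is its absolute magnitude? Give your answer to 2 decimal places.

M ≈ 13.86

5 log₁₀(d/10 pc) = 5 log₁₀(18.50) − 5 = 1.336
M = m − 5 log₁₀(d/10) = 15.2 − 1.336 = 13.864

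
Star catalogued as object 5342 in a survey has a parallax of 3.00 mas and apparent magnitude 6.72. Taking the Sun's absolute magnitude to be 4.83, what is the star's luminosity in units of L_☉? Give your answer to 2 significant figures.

L/L_☉ ≈ 190

d = 1/p = 1000/3.00 mas = 333.3 pc
M = m − 5 log₁₀ d + 5 = 6.72 − 5·2.5229 + 5 = -0.894
M − M_☉ = -0.894 − 4.83 = -5.724
L/L_☉ = 10^(−0.4 × -5.724) = 194.9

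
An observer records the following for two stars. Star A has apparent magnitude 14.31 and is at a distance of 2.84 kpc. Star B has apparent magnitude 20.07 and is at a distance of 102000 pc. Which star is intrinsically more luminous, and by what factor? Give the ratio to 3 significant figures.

Star B is more luminous, by a factor of 6.41.

Star A: d = 2.84 kpc = 2840 pc
Star A: M = m − 5 log₁₀ d + 5 = 14.31 − 5·3.4533 + 5 = 2.043
Star B: M = m − 5 log₁₀ d + 5 = 20.07 − 5·5.0086 + 5 = 0.027
ΔM = M_A − M_B = 2.043 − (0.027) = 2.016; smaller M is more luminous → Star B.
L ratio = 10^(0.4 |ΔM|) = 10^0.807 = 6.406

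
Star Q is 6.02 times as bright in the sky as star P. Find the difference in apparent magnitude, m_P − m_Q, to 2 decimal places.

Pogson: Δm = −2.5 log₁₀(ratio) = −2.5 log₁₀(6.02) = −2.5 × 0.7796 = -1.949
Star Q is brighter so has the smaller magnitude: m_P − m_Q is positive.

m_P − m_Q ≈ 1.95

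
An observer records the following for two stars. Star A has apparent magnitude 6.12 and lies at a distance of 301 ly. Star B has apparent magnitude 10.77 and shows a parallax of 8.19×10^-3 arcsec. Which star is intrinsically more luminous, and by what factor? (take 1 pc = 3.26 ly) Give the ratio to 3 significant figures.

Star A: d = 301 ly / 3.26 = 92.33 pc
Star A: M = m − 5 log₁₀ d + 5 = 6.12 − 5·1.9653 + 5 = 1.293
Star B: d = 1/p = 1/8.19×10^-3″ = 122.1 pc
Star B: M = m − 5 log₁₀ d + 5 = 10.77 − 5·2.0867 + 5 = 5.336
ΔM = M_A − M_B = 1.293 − (5.336) = -4.043; smaller M is more luminous → Star A.
L ratio = 10^(0.4 |ΔM|) = 10^1.617 = 41.43

Star A is more luminous, by a factor of 41.4.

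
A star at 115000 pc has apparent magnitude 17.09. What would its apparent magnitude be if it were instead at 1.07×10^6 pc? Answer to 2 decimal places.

m ≈ 21.93

Flux ∝ 1/d², so Δm = 5 log₁₀(d₂/d₁) = 5 log₁₀(1.07×10^6/115000) = 4.843
m₂ = m₁ + Δm = 17.09 + (4.843) = 21.933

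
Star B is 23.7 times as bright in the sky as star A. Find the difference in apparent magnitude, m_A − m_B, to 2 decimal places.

m_A − m_B ≈ 3.44

Pogson: Δm = −2.5 log₁₀(ratio) = −2.5 log₁₀(23.7) = −2.5 × 1.3747 = -3.437
Star B is brighter so has the smaller magnitude: m_A − m_B is positive.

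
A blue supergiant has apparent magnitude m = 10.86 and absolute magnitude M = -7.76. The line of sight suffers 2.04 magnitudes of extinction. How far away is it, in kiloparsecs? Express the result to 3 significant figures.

d ≈ 20.7 kpc

m − M = 5 log₁₀(d/10 pc) + A  ⇒  10.86 − (-7.76) − 2.04 = 5 log₁₀(d/10)
16.580 = 5 log₁₀(d/10)
log₁₀ d = (m − M − A)/5 + 1 = 4.3160
d = 10^4.3160 = 20700 pc
= 20.70 kpc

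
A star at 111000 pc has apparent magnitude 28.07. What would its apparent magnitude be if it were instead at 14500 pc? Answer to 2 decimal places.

m ≈ 23.65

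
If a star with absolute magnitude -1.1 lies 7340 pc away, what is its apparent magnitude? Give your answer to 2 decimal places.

m ≈ 13.23

m = M + 5 log₁₀ d − 5 = -1.1 + 5·3.8657 − 5 = 13.228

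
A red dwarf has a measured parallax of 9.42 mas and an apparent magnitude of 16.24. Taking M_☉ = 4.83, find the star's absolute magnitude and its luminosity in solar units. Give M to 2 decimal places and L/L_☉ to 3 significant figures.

M ≈ 11.11; L/L_☉ ≈ 3.08×10^-3

d = 1/p = 1000/9.42 mas = 106.2 pc
M = m − 5 log₁₀ d + 5 = 16.24 − 5·2.0259 + 5 = 11.110
M − M_☉ = 11.110 − 4.83 = 6.280
L/L_☉ = 10^(−0.4 × 6.280) = 3.075×10^-3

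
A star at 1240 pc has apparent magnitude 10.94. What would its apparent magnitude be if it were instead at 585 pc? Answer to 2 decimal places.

m ≈ 9.31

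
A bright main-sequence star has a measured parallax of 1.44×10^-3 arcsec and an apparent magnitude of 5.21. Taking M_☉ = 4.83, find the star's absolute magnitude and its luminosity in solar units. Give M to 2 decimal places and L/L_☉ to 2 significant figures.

M ≈ -4.00; L/L_☉ ≈ 3400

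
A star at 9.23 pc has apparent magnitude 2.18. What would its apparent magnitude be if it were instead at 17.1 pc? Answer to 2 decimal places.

m ≈ 3.52

Flux ∝ 1/d², so Δm = 5 log₁₀(d₂/d₁) = 5 log₁₀(17.1/9.23) = 1.339
m₂ = m₁ + Δm = 2.18 + (1.339) = 3.519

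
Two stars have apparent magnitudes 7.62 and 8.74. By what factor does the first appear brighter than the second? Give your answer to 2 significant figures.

2.8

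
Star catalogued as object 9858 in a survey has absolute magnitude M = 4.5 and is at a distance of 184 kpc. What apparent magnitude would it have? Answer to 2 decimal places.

m ≈ 25.82

d = 184 kpc = 184000 pc
m = M + 5 log₁₀ d − 5 = 4.5 + 5·5.2648 − 5 = 25.824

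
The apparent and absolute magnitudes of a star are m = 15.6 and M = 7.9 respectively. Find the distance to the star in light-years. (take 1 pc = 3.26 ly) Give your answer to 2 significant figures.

d ≈ 1100 ly

μ = m − M = 7.700
m − M = 5 log₁₀ d − 5
log₁₀ d = (m − M)/5 + 1 = 2.5400
d = 10^2.5400 = 346.7 pc
= 1130 ly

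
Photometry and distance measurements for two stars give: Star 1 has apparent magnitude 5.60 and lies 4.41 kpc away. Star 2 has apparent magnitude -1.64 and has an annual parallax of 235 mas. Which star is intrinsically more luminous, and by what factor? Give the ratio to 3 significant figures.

Star 1 is more luminous, by a factor of 1360.

Star 1: d = 4.41 kpc = 4410 pc
Star 1: M = m − 5 log₁₀ d + 5 = 5.60 − 5·3.6444 + 5 = -7.622
Star 2: p = 235 mas = 0.235″ → d = 1/p = 4.255 pc
Star 2: M = m − 5 log₁₀ d + 5 = -1.64 − 5·0.6289 + 5 = 0.215
ΔM = M_1 − M_2 = -7.622 − (0.215) = -7.838; smaller M is more luminous → Star 1.
L ratio = 10^(0.4 |ΔM|) = 10^3.135 = 1365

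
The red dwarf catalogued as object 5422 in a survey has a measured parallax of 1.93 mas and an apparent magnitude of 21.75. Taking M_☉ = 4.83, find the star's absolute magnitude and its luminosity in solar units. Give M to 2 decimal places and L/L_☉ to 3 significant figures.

M ≈ 13.18; L/L_☉ ≈ 4.58×10^-4

d = 1/p = 1000/1.93 mas = 518.1 pc
M = m − 5 log₁₀ d + 5 = 21.75 − 5·2.7144 + 5 = 13.178
M − M_☉ = 13.178 − 4.83 = 8.348
L/L_☉ = 10^(−0.4 × 8.348) = 4.580×10^-4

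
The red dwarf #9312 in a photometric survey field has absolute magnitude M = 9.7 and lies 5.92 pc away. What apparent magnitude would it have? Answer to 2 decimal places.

m = M + 5 log₁₀ d − 5 = 9.7 + 5·0.7723 − 5 = 8.562

m ≈ 8.56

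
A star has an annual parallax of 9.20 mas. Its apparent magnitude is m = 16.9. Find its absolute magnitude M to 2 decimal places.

p = 9.20 mas = 9.20×10^-3″ → d = 1/p = 108.7 pc
5 log₁₀(d/10 pc) = 5 log₁₀(108.7) − 5 = 5.181
M = m − 5 log₁₀(d/10) = 16.9 − 5.181 = 11.719

M ≈ 11.72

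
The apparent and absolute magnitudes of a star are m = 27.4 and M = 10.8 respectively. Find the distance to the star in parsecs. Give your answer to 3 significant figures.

d ≈ 20900 pc

μ = m − M = 16.600
m − M = 5 log₁₀ d − 5
log₁₀ d = (m − M)/5 + 1 = 4.3200
d = 10^4.3200 = 20890 pc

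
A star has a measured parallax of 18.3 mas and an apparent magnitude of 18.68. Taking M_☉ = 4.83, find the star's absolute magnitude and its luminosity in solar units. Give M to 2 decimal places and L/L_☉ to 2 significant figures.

d = 1/p = 1000/18.3 mas = 54.64 pc
M = m − 5 log₁₀ d + 5 = 18.68 − 5·1.7375 + 5 = 14.992
M − M_☉ = 14.992 − 4.83 = 10.162
L/L_☉ = 10^(−0.4 × 10.162) = 8.612×10^-5

M ≈ 14.99; L/L_☉ ≈ 8.6×10^-5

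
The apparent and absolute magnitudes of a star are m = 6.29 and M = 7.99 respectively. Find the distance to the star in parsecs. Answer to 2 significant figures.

d ≈ 4.6 pc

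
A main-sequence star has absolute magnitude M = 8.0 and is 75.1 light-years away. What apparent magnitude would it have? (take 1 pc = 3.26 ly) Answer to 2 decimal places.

m ≈ 9.81

d = 75.1 ly / 3.26 = 23.04 pc
m = M + 5 log₁₀ d − 5 = 8.0 + 5·1.3624 − 5 = 9.812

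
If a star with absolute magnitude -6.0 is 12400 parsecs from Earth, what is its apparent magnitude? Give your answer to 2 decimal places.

m ≈ 9.47

m = M + 5 log₁₀ d − 5 = -6.0 + 5·4.0934 − 5 = 9.467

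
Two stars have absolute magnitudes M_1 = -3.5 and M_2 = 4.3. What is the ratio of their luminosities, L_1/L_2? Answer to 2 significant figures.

ΔM = M_1 − M_2 = -7.8
L_1/L_2 = 10^(−0.4 ΔM) = 10^3.120 = 1318

L_1/L_2 ≈ 1300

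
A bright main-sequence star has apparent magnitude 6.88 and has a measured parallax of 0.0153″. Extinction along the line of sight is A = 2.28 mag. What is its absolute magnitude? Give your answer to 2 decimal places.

d = 1/p = 1/0.0153″ = 65.36 pc
5 log₁₀(d/10 pc) = 5 log₁₀(65.36) − 5 = 4.077
M = m − 5 log₁₀(d/10) − A = 6.88 − 4.077 − 2.28 = 0.523

M ≈ 0.52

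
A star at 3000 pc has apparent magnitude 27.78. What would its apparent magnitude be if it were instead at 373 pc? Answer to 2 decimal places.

Flux ∝ 1/d², so Δm = 5 log₁₀(d₂/d₁) = 5 log₁₀(373/3000) = -4.527
m₂ = m₁ + Δm = 27.78 + (-4.527) = 23.253

m ≈ 23.25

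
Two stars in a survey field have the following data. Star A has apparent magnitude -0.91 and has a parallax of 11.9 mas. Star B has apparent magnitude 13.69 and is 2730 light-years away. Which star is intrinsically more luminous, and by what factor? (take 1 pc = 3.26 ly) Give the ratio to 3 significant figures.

Star A is more luminous, by a factor of 6970.

Star A: p = 11.9 mas = 0.0119″ → d = 1/p = 84.03 pc
Star A: M = m − 5 log₁₀ d + 5 = -0.91 − 5·1.9245 + 5 = -5.532
Star B: d = 2730 ly / 3.26 = 837.4 pc
Star B: M = m − 5 log₁₀ d + 5 = 13.69 − 5·2.9229 + 5 = 4.075
ΔM = M_A − M_B = -5.532 − (4.075) = -9.608; smaller M is more luminous → Star A.
L ratio = 10^(0.4 |ΔM|) = 10^3.843 = 6967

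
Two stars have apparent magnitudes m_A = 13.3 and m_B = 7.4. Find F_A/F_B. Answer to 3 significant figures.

F_A/F_B ≈ 4.37×10^-3

Δm = 13.3 − (7.4) = 5.9
Flux ratio = 10^(−0.4 Δm) = 10^(−0.4 × 5.9) = 10^-2.360 = 4.365×10^-3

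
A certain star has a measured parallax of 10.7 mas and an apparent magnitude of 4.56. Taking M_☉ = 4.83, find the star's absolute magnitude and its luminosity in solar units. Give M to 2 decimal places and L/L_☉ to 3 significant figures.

d = 1/p = 1000/10.7 mas = 93.46 pc
M = m − 5 log₁₀ d + 5 = 4.56 − 5·1.9706 + 5 = -0.293
M − M_☉ = -0.293 − 4.83 = -5.123
L/L_☉ = 10^(−0.4 × -5.123) = 112.0

M ≈ -0.29; L/L_☉ ≈ 112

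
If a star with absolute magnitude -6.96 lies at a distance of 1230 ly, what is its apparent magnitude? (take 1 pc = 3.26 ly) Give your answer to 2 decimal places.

d = 1230 ly / 3.26 = 377.3 pc
m = M + 5 log₁₀ d − 5 = -6.96 + 5·2.5767 − 5 = 0.923

m ≈ 0.92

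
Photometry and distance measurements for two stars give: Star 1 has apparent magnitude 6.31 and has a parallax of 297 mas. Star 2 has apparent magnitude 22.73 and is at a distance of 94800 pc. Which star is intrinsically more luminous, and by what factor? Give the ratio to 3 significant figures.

Star 1: p = 297 mas = 0.297″ → d = 1/p = 3.367 pc
Star 1: M = m − 5 log₁₀ d + 5 = 6.31 − 5·0.5272 + 5 = 8.674
Star 2: M = m − 5 log₁₀ d + 5 = 22.73 − 5·4.9768 + 5 = 2.846
ΔM = M_1 − M_2 = 8.674 − (2.846) = 5.828; smaller M is more luminous → Star 2.
L ratio = 10^(0.4 |ΔM|) = 10^2.331 = 214.4

Star 2 is more luminous, by a factor of 214.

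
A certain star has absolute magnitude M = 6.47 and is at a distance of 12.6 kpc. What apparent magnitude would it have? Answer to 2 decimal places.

m ≈ 21.97

d = 12.6 kpc = 12600 pc
m = M + 5 log₁₀ d − 5 = 6.47 + 5·4.1004 − 5 = 21.972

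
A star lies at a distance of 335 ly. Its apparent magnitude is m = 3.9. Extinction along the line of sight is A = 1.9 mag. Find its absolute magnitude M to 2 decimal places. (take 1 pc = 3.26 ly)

d = 335 ly / 3.26 = 102.8 pc
5 log₁₀(d/10 pc) = 5 log₁₀(102.8) − 5 = 5.059
M = m − 5 log₁₀(d/10) − A = 3.9 − 5.059 − 1.9 = -3.059

M ≈ -3.06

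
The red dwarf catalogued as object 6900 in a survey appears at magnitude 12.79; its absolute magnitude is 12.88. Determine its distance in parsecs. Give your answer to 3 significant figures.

d ≈ 9.59 pc

μ = m − M = -0.090
m − M = 5 log₁₀ d − 5
log₁₀ d = (m − M)/5 + 1 = 0.9820
d = 10^0.9820 = 9.594 pc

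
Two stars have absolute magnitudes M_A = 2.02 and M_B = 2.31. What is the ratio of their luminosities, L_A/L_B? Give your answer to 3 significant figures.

ΔM = M_A − M_B = -0.29
L_A/L_B = 10^(−0.4 ΔM) = 10^0.116 = 1.306

L_A/L_B ≈ 1.31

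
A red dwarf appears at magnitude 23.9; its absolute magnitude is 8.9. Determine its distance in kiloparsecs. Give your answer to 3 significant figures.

μ = m − M = 15.000
m − M = 5 log₁₀ d − 5
log₁₀ d = (m − M)/5 + 1 = 4.0000
d = 10^4.0000 = 10000 pc
= 10.00 kpc

d ≈ 10.0 kpc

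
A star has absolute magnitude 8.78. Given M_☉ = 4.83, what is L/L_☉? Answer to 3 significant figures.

L/L_☉ ≈ 0.0263

M − M_☉ = 8.78 − 4.83 = 3.950
L/L_☉ = 10^(−0.4 (M − M_☉)) = 10^-1.580 = 0.02630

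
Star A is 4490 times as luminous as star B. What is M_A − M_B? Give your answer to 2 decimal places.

Pogson: ΔM = −2.5 log₁₀(ratio) = −2.5 log₁₀(4490) = −2.5 × 3.6522 = -9.131
Star A is brighter, so it has the smaller magnitude: the difference is negative.

M_A − M_B ≈ -9.13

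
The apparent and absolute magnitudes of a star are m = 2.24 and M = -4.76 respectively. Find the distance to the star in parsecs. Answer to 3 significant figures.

d ≈ 251 pc

Distance modulus: m − M = 2.24 − (-4.76) = 7.000
m − M = 5 log₁₀ d − 5
log₁₀ d = (m − M)/5 + 1 = 2.4000
d = 10^2.4000 = 251.2 pc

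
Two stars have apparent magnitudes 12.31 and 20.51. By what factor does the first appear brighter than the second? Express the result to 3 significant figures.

Δm = 12.31 − (20.51) = -8.20
Flux ratio = 10^(−0.4 Δm) = 10^(−0.4 × -8.20) = 10^3.280 = 1905

1910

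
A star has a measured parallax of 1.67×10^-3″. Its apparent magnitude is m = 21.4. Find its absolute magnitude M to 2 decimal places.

M ≈ 12.51

d = 1/p = 1/1.67×10^-3″ = 598.8 pc
5 log₁₀(d/10 pc) = 5 log₁₀(598.8) − 5 = 8.886
M = m − 5 log₁₀(d/10) = 21.4 − 8.886 = 12.514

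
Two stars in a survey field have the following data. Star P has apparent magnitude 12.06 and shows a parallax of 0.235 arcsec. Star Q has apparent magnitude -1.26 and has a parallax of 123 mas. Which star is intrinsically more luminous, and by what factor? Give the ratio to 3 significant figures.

Star Q is more luminous, by a factor of 777000.

Star P: d = 1/p = 1/0.235″ = 4.255 pc
Star P: M = m − 5 log₁₀ d + 5 = 12.06 − 5·0.6289 + 5 = 13.915
Star Q: p = 123 mas = 0.123″ → d = 1/p = 8.130 pc
Star Q: M = m − 5 log₁₀ d + 5 = -1.26 − 5·0.9101 + 5 = -0.810
ΔM = M_P − M_Q = 13.915 − (-0.810) = 14.726; smaller M is more luminous → Star Q.
L ratio = 10^(0.4 |ΔM|) = 10^5.890 = 776800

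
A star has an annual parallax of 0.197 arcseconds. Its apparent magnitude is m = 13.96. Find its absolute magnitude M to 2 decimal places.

d = 1/p = 1/0.197″ = 5.076 pc
5 log₁₀(d/10 pc) = 5 log₁₀(5.076) − 5 = -1.472
M = m − 5 log₁₀(d/10) = 13.96 + 1.472 = 15.432

M ≈ 15.43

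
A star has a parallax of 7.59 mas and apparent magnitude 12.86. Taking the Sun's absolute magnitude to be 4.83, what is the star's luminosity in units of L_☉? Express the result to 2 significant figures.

d = 1/p = 1000/7.59 mas = 131.8 pc
M = m − 5 log₁₀ d + 5 = 12.86 − 5·2.1198 + 5 = 7.261
M − M_☉ = 7.261 − 4.83 = 2.431
L/L_☉ = 10^(−0.4 × 2.431) = 0.1065

L/L_☉ ≈ 0.11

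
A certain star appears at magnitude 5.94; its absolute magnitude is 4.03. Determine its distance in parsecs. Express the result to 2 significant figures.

Distance modulus: m − M = 5.94 − (4.03) = 1.910
m − M = 5 log₁₀ d − 5
log₁₀ d = (m − M)/5 + 1 = 1.3820
d = 10^1.3820 = 24.10 pc

d ≈ 24 pc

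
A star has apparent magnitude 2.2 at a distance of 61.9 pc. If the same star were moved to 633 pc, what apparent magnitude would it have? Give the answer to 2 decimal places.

Flux ∝ 1/d², so Δm = 5 log₁₀(d₂/d₁) = 5 log₁₀(633/61.9) = 5.049
m₂ = m₁ + Δm = 2.2 + (5.049) = 7.249

m ≈ 7.25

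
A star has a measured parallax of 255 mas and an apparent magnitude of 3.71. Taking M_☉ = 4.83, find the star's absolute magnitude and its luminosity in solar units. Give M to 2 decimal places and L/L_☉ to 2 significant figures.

d = 1/p = 1000/255 mas = 3.922 pc
M = m − 5 log₁₀ d + 5 = 3.71 − 5·0.5935 + 5 = 5.743
M − M_☉ = 5.743 − 4.83 = 0.913
L/L_☉ = 10^(−0.4 × 0.913) = 0.4314

M ≈ 5.74; L/L_☉ ≈ 0.43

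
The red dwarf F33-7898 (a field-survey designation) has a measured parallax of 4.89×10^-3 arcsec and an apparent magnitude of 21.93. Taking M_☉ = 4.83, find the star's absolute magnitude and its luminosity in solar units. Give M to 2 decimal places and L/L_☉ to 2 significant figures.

d = 1/p = 1/4.89×10^-3″ = 204.5 pc
M = m − 5 log₁₀ d + 5 = 21.93 − 5·2.3107 + 5 = 15.377
M − M_☉ = 15.377 − 4.83 = 10.547
L/L_☉ = 10^(−0.4 × 10.547) = 6.045×10^-5

M ≈ 15.38; L/L_☉ ≈ 6.0×10^-5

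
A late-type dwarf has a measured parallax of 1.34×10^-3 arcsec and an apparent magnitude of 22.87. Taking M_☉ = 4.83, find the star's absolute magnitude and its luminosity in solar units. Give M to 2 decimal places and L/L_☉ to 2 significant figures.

M ≈ 13.51; L/L_☉ ≈ 3.4×10^-4

d = 1/p = 1/1.34×10^-3″ = 746.3 pc
M = m − 5 log₁₀ d + 5 = 22.87 − 5·2.8729 + 5 = 13.506
M − M_☉ = 13.506 − 4.83 = 8.676
L/L_☉ = 10^(−0.4 × 8.676) = 3.387×10^-4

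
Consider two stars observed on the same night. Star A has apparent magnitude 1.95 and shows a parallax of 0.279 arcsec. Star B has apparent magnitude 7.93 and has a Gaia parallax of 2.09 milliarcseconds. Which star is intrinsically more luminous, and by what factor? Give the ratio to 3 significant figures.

Star B is more luminous, by a factor of 72.3.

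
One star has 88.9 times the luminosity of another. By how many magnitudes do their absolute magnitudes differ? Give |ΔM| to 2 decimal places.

|ΔM| ≈ 4.87

Pogson: ΔM = −2.5 log₁₀(ratio) = −2.5 log₁₀(88.9) = −2.5 × 1.9489 = -4.872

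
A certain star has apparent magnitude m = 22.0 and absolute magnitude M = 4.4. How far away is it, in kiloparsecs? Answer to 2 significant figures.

μ = m − M = 17.600
m − M = 5 log₁₀ d − 5
log₁₀ d = (m − M)/5 + 1 = 4.5200
d = 10^4.5200 = 33110 pc
= 33.11 kpc

d ≈ 33 kpc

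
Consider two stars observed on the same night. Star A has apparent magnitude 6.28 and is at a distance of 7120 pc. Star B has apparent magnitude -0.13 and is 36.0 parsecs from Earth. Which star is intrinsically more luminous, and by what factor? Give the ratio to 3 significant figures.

Star A: M = m − 5 log₁₀ d + 5 = 6.28 − 5·3.8525 + 5 = -7.982
Star B: M = m − 5 log₁₀ d + 5 = -0.13 − 5·1.5563 + 5 = -2.912
ΔM = M_A − M_B = -7.982 − (-2.912) = -5.071; smaller M is more luminous → Star A.
L ratio = 10^(0.4 |ΔM|) = 10^2.028 = 106.7

Star A is more luminous, by a factor of 107.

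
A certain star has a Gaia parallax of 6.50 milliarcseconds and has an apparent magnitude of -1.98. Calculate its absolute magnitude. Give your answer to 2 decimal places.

p = 6.50 mas = 6.50×10^-3″ → d = 1/p = 153.8 pc
5 log₁₀(d/10 pc) = 5 log₁₀(153.8) − 5 = 5.935
M = m − 5 log₁₀(d/10) = -1.98 − 5.935 = -7.915

M ≈ -7.92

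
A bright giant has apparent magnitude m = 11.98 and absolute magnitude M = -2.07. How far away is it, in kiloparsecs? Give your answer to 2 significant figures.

d ≈ 6.5 kpc

μ = m − M = 14.050
m − M = 5 log₁₀ d − 5
log₁₀ d = (m − M)/5 + 1 = 3.8100
d = 10^3.8100 = 6457 pc
= 6.457 kpc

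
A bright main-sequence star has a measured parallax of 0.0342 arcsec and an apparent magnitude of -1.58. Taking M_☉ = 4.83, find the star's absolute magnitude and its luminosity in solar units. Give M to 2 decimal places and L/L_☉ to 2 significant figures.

M ≈ -3.91; L/L_☉ ≈ 3100

d = 1/p = 1/0.0342″ = 29.24 pc
M = m − 5 log₁₀ d + 5 = -1.58 − 5·1.4660 + 5 = -3.910
M − M_☉ = -3.910 − 4.83 = -8.740
L/L_☉ = 10^(−0.4 × -8.740) = 3133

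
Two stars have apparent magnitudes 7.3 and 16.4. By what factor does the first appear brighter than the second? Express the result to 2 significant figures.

4400

Δm = 7.3 − (16.4) = -9.1
Flux ratio = 10^(−0.4 Δm) = 10^(−0.4 × -9.1) = 10^3.640 = 4365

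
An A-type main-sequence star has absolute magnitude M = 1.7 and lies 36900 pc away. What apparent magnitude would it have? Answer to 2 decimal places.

m ≈ 19.54

m = M + 5 log₁₀ d − 5 = 1.7 + 5·4.5670 − 5 = 19.535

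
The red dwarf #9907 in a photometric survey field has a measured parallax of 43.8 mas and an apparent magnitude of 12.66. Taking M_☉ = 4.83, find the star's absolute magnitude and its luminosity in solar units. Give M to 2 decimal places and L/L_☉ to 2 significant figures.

M ≈ 10.87; L/L_☉ ≈ 3.8×10^-3

d = 1/p = 1000/43.8 mas = 22.83 pc
M = m − 5 log₁₀ d + 5 = 12.66 − 5·1.3585 + 5 = 10.867
M − M_☉ = 10.867 − 4.83 = 6.037
L/L_☉ = 10^(−0.4 × 6.037) = 3.846×10^-3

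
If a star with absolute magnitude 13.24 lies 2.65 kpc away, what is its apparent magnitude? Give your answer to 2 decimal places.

m ≈ 25.36

d = 2.65 kpc = 2650 pc
m = M + 5 log₁₀ d − 5 = 13.24 + 5·3.4232 − 5 = 25.356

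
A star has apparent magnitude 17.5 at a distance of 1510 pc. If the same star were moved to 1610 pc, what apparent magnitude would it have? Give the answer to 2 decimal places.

m ≈ 17.64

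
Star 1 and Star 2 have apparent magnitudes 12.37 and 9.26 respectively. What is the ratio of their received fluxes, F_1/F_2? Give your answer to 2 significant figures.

Δm = 12.37 − (9.26) = 3.11
Flux ratio = 10^(−0.4 Δm) = 10^(−0.4 × 3.11) = 10^-1.244 = 0.05702

F_1/F_2 ≈ 0.057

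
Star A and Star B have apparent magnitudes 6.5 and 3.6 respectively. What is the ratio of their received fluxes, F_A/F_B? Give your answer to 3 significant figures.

F_A/F_B ≈ 0.0692

Magnitude difference = 2.9
Flux ratio = 10^(−0.4 Δm) = 10^(−0.4 × 2.9) = 10^-1.160 = 0.06918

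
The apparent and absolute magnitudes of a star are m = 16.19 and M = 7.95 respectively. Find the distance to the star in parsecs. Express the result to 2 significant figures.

μ = m − M = 8.240
m − M = 5 log₁₀ d − 5
log₁₀ d = (m − M)/5 + 1 = 2.6480
d = 10^2.6480 = 444.6 pc

d ≈ 440 pc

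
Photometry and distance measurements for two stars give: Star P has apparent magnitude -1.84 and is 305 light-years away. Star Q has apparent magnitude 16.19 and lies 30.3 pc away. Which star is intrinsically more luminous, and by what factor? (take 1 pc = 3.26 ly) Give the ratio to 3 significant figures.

Star P is more luminous, by a factor of 1.55×10^8.

Star P: d = 305 ly / 3.26 = 93.56 pc
Star P: M = m − 5 log₁₀ d + 5 = -1.84 − 5·1.9711 + 5 = -6.695
Star Q: M = m − 5 log₁₀ d + 5 = 16.19 − 5·1.4814 + 5 = 13.783
ΔM = M_P − M_Q = -6.695 − (13.783) = -20.478; smaller M is more luminous → Star P.
L ratio = 10^(0.4 |ΔM|) = 10^8.191 = 1.553×10^8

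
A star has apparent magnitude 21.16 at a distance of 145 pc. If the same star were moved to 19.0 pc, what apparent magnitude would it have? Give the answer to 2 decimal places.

m ≈ 16.75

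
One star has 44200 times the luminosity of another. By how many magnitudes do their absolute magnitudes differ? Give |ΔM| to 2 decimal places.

|ΔM| ≈ 11.61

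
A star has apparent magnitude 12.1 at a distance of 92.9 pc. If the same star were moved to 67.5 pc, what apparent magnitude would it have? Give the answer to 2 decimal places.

Flux ∝ 1/d², so Δm = 5 log₁₀(d₂/d₁) = 5 log₁₀(67.5/92.9) = -0.694
m₂ = m₁ + Δm = 12.1 + (-0.694) = 11.406

m ≈ 11.41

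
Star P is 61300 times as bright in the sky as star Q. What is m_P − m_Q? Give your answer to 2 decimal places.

m_P − m_Q ≈ -11.97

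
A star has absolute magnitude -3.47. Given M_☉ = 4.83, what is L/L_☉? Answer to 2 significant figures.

M − M_☉ = -3.47 − 4.83 = -8.300
L/L_☉ = 10^(−0.4 (M − M_☉)) = 10^3.320 = 2089

L/L_☉ ≈ 2100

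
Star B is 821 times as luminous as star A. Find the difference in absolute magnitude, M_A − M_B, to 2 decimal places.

Pogson: ΔM = −2.5 log₁₀(ratio) = −2.5 log₁₀(821) = −2.5 × 2.9143 = -7.286
Star B is brighter so has the smaller magnitude: M_A − M_B is positive.

M_A − M_B ≈ 7.29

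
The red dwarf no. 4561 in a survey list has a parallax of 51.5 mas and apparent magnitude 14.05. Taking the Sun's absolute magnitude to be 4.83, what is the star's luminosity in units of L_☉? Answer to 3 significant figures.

d = 1/p = 1000/51.5 mas = 19.42 pc
M = m − 5 log₁₀ d + 5 = 14.05 − 5·1.2882 + 5 = 12.609
M − M_☉ = 12.609 − 4.83 = 7.779
L/L_☉ = 10^(−0.4 × 7.779) = 7.734×10^-4

L/L_☉ ≈ 7.73×10^-4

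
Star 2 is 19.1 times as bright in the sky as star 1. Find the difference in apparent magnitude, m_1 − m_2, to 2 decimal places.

m_1 − m_2 ≈ 3.20

Pogson: Δm = −2.5 log₁₀(ratio) = −2.5 log₁₀(19.1) = −2.5 × 1.2810 = -3.203
Star 2 is brighter so has the smaller magnitude: m_1 − m_2 is positive.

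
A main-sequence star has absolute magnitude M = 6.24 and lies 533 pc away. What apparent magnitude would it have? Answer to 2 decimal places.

m ≈ 14.87

m = M + 5 log₁₀ d − 5 = 6.24 + 5·2.7267 − 5 = 14.874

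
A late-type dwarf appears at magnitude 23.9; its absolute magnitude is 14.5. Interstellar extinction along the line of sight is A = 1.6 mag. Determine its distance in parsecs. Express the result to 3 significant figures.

m − M = 5 log₁₀(d/10 pc) + A  ⇒  23.9 − (14.5) − 1.6 = 5 log₁₀(d/10)
7.800 = 5 log₁₀(d/10)
log₁₀ d = (m − M − A)/5 + 1 = 2.5600
d = 10^2.5600 = 363.1 pc

d ≈ 363 pc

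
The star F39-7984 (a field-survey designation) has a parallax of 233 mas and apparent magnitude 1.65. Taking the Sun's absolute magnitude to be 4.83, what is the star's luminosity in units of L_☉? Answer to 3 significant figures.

d = 1/p = 1000/233 mas = 4.292 pc
M = m − 5 log₁₀ d + 5 = 1.65 − 5·0.6326 + 5 = 3.487
M − M_☉ = 3.487 − 4.83 = -1.343
L/L_☉ = 10^(−0.4 × -1.343) = 3.446

L/L_☉ ≈ 3.45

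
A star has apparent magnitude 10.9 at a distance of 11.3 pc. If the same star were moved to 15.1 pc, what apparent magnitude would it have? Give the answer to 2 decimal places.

Flux ∝ 1/d², so Δm = 5 log₁₀(d₂/d₁) = 5 log₁₀(15.1/11.3) = 0.629
m₂ = m₁ + Δm = 10.9 + (0.629) = 11.529

m ≈ 11.53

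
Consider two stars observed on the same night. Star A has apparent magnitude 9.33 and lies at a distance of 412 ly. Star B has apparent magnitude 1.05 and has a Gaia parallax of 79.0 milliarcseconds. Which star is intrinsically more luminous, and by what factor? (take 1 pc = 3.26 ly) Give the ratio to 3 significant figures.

Star A: d = 412 ly / 3.26 = 126.4 pc
Star A: M = m − 5 log₁₀ d + 5 = 9.33 − 5·2.1017 + 5 = 3.822
Star B: p = 79.0 mas = 0.0790″ → d = 1/p = 12.66 pc
Star B: M = m − 5 log₁₀ d + 5 = 1.05 − 5·1.1024 + 5 = 0.538
ΔM = M_A − M_B = 3.822 − (0.538) = 3.283; smaller M is more luminous → Star B.
L ratio = 10^(0.4 |ΔM|) = 10^1.313 = 20.58

Star B is more luminous, by a factor of 20.6.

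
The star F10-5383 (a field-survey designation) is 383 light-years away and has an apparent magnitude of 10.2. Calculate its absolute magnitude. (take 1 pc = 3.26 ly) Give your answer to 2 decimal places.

M ≈ 4.85

d = 383 ly / 3.26 = 117.5 pc
5 log₁₀(d/10 pc) = 5 log₁₀(117.5) − 5 = 5.350
M = m − 5 log₁₀(d/10) = 10.2 − 5.350 = 4.850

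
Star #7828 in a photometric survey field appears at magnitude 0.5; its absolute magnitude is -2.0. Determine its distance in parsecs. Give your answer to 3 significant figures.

d ≈ 31.6 pc

Distance modulus: m − M = 0.5 − (-2.0) = 2.500
m − M = 5 log₁₀ d − 5
log₁₀ d = (m − M)/5 + 1 = 1.5000
d = 10^1.5000 = 31.62 pc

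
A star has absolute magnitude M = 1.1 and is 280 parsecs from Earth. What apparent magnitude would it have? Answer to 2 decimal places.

m = M + 5 log₁₀ d − 5 = 1.1 + 5·2.4472 − 5 = 8.336

m ≈ 8.34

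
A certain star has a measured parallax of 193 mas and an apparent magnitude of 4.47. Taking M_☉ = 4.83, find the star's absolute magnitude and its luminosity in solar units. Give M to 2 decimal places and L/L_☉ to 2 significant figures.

M ≈ 5.90; L/L_☉ ≈ 0.37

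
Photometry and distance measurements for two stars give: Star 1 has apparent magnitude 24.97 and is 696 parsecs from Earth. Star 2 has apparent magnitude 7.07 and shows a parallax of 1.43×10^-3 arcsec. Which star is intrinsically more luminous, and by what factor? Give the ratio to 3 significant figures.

Star 2 is more luminous, by a factor of 1.46×10^7.

Star 1: M = m − 5 log₁₀ d + 5 = 24.97 − 5·2.8426 + 5 = 15.757
Star 2: d = 1/p = 1/1.43×10^-3″ = 699.3 pc
Star 2: M = m − 5 log₁₀ d + 5 = 7.07 − 5·2.8447 + 5 = -2.153
ΔM = M_1 − M_2 = 15.757 − (-2.153) = 17.910; smaller M is more luminous → Star 2.
L ratio = 10^(0.4 |ΔM|) = 10^7.164 = 1.459×10^7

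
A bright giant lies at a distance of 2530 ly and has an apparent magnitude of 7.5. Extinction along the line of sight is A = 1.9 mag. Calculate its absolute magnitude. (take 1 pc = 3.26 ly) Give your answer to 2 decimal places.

d = 2530 ly / 3.26 = 776.1 pc
5 log₁₀(d/10 pc) = 5 log₁₀(776.1) − 5 = 9.450
M = m − 5 log₁₀(d/10) − A = 7.5 − 9.450 − 1.9 = -3.850

M ≈ -3.85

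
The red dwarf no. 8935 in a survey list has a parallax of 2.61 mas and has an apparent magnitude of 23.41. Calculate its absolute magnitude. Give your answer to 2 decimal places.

M ≈ 15.49

p = 2.61 mas = 2.61×10^-3″ → d = 1/p = 383.1 pc
5 log₁₀(d/10 pc) = 5 log₁₀(383.1) − 5 = 7.917
M = m − 5 log₁₀(d/10) = 23.41 − 7.917 = 15.493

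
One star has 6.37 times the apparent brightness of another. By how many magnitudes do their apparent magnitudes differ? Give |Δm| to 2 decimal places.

|Δm| ≈ 2.01

Pogson: Δm = −2.5 log₁₀(ratio) = −2.5 log₁₀(6.37) = −2.5 × 0.8041 = -2.010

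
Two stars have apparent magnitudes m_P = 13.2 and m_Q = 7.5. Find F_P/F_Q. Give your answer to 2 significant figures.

F_P/F_Q ≈ 5.2×10^-3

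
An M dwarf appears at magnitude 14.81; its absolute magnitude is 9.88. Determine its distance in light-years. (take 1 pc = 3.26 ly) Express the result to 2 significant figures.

d ≈ 320 ly

μ = m − M = 4.930
m − M = 5 log₁₀ d − 5
log₁₀ d = (m − M)/5 + 1 = 1.9860
d = 10^1.9860 = 96.83 pc
= 315.7 ly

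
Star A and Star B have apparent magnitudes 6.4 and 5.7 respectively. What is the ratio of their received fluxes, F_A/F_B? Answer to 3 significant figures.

F_A/F_B ≈ 0.525

Magnitude difference = 0.7
Flux ratio = 10^(−0.4 Δm) = 10^(−0.4 × 0.7) = 10^-0.280 = 0.5248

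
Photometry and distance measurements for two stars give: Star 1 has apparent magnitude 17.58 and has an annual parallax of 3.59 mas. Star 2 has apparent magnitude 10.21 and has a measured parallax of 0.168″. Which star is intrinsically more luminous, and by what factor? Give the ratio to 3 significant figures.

Star 1: p = 3.59 mas = 3.59×10^-3″ → d = 1/p = 278.6 pc
Star 1: M = m − 5 log₁₀ d + 5 = 17.58 − 5·2.4449 + 5 = 10.355
Star 2: d = 1/p = 1/0.168″ = 5.952 pc
Star 2: M = m − 5 log₁₀ d + 5 = 10.21 − 5·0.7747 + 5 = 11.337
ΔM = M_1 − M_2 = 10.355 − (11.337) = -0.981; smaller M is more luminous → Star 1.
L ratio = 10^(0.4 |ΔM|) = 10^0.392 = 2.468

Star 1 is more luminous, by a factor of 2.47.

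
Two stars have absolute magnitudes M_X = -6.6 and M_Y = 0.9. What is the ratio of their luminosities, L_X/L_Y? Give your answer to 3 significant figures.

ΔM = M_X − M_Y = -7.5
L_X/L_Y = 10^(−0.4 ΔM) = 10^3.000 = 1000

L_X/L_Y ≈ 1000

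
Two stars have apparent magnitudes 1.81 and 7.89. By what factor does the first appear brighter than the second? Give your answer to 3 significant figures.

Δm = 1.81 − (7.89) = -6.08
Flux ratio = 10^(−0.4 Δm) = 10^(−0.4 × -6.08) = 10^2.432 = 270.4

270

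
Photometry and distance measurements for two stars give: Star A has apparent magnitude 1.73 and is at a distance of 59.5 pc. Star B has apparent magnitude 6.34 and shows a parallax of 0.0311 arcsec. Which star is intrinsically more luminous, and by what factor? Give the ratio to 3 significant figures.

Star A: M = m − 5 log₁₀ d + 5 = 1.73 − 5·1.7745 + 5 = -2.143
Star B: d = 1/p = 1/0.0311″ = 32.15 pc
Star B: M = m − 5 log₁₀ d + 5 = 6.34 − 5·1.5072 + 5 = 3.804
ΔM = M_A − M_B = -2.143 − (3.804) = -5.946; smaller M is more luminous → Star A.
L ratio = 10^(0.4 |ΔM|) = 10^2.379 = 239.1

Star A is more luminous, by a factor of 239.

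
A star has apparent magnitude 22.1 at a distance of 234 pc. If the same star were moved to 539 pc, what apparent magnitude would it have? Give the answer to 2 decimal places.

m ≈ 23.91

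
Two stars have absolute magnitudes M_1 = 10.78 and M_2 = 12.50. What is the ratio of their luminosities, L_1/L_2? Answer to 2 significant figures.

L_1/L_2 ≈ 4.9

ΔM = M_1 − M_2 = -1.72
L_1/L_2 = 10^(−0.4 ΔM) = 10^0.688 = 4.875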